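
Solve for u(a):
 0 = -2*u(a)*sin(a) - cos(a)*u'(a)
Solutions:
 u(a) = C1*cos(a)^2


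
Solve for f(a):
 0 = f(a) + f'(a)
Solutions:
 f(a) = C1*exp(-a)


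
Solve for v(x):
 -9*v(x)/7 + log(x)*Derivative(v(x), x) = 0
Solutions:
 v(x) = C1*exp(9*li(x)/7)


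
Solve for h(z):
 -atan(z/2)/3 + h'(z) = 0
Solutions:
 h(z) = C1 + z*atan(z/2)/3 - log(z^2 + 4)/3


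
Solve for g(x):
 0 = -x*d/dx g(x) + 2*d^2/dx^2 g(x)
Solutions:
 g(x) = C1 + C2*erfi(x/2)


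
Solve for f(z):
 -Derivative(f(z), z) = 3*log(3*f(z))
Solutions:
 Integral(1/(log(_y) + log(3)), (_y, f(z)))/3 = C1 - z


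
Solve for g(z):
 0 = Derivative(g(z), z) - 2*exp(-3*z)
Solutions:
 g(z) = C1 - 2*exp(-3*z)/3


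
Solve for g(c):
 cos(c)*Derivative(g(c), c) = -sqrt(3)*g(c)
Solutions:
 g(c) = C1*(sin(c) - 1)^(sqrt(3)/2)/(sin(c) + 1)^(sqrt(3)/2)


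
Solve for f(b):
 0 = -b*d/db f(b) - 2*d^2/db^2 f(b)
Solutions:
 f(b) = C1 + C2*erf(b/2)


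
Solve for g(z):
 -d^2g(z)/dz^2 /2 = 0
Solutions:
 g(z) = C1 + C2*z


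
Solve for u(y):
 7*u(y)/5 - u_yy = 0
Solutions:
 u(y) = C1*exp(-sqrt(35)*y/5) + C2*exp(sqrt(35)*y/5)


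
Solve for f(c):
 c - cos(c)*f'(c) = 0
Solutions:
 f(c) = C1 + Integral(c/cos(c), c)


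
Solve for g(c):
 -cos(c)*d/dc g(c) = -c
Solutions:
 g(c) = C1 + Integral(c/cos(c), c)


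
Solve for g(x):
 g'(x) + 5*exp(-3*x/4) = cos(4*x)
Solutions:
 g(x) = C1 + sin(4*x)/4 + 20*exp(-3*x/4)/3


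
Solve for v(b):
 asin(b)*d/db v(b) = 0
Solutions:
 v(b) = C1


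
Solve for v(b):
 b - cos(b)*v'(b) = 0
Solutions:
 v(b) = C1 + Integral(b/cos(b), b)


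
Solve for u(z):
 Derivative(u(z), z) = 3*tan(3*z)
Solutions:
 u(z) = C1 - log(cos(3*z))


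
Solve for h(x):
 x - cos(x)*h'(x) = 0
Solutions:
 h(x) = C1 + Integral(x/cos(x), x)


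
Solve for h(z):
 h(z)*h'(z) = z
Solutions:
 h(z) = -sqrt(C1 + z^2)
 h(z) = sqrt(C1 + z^2)


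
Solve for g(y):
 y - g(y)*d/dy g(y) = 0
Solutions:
 g(y) = -sqrt(C1 + y^2)
 g(y) = sqrt(C1 + y^2)


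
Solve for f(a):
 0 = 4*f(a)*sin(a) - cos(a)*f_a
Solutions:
 f(a) = C1/cos(a)^4


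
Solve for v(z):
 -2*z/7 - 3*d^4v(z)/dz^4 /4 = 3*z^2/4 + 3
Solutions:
 v(z) = C1 + C2*z + C3*z^2 + C4*z^3 - z^6/360 - z^5/315 - z^4/6


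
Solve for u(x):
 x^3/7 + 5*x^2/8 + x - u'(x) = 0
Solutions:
 u(x) = C1 + x^4/28 + 5*x^3/24 + x^2/2


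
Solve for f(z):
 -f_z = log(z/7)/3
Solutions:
 f(z) = C1 - z*log(z)/3 + z/3 + z*log(7)/3


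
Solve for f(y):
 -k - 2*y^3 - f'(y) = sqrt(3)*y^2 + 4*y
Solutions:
 f(y) = C1 - k*y - y^4/2 - sqrt(3)*y^3/3 - 2*y^2


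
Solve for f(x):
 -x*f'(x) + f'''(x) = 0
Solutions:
 f(x) = C1 + Integral(C2*airyai(x) + C3*airybi(x), x)


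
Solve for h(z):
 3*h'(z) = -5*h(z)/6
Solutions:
 h(z) = C1*exp(-5*z/18)


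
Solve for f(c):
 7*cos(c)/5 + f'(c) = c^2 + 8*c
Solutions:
 f(c) = C1 + c^3/3 + 4*c^2 - 7*sin(c)/5


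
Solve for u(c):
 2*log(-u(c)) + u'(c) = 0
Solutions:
 -li(-u(c)) = C1 - 2*c


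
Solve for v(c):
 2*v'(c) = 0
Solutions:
 v(c) = C1


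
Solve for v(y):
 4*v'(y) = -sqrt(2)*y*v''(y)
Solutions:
 v(y) = C1 + C2*y^(1 - 2*sqrt(2))


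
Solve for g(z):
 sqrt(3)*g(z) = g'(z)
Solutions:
 g(z) = C1*exp(sqrt(3)*z)


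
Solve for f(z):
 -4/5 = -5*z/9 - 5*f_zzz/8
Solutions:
 f(z) = C1 + C2*z + C3*z^2 - z^4/27 + 16*z^3/75


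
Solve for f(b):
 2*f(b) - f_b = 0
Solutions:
 f(b) = C1*exp(2*b)


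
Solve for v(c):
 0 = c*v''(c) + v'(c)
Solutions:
 v(c) = C1 + C2*log(c)


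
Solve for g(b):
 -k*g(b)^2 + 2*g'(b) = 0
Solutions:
 g(b) = -2/(C1 + b*k)


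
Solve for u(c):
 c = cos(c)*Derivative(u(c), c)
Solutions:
 u(c) = C1 + Integral(c/cos(c), c)


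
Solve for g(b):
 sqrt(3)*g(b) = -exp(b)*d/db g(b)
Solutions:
 g(b) = C1*exp(sqrt(3)*exp(-b))


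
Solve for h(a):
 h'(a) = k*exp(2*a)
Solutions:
 h(a) = C1 + k*exp(2*a)/2


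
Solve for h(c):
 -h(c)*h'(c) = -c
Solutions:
 h(c) = -sqrt(C1 + c^2)
 h(c) = sqrt(C1 + c^2)


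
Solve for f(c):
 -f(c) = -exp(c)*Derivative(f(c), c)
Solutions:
 f(c) = C1*exp(-exp(-c))


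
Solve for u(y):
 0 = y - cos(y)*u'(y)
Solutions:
 u(y) = C1 + Integral(y/cos(y), y)


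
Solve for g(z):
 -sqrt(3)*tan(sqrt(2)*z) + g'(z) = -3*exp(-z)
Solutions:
 g(z) = C1 + sqrt(6)*log(tan(sqrt(2)*z)^2 + 1)/4 + 3*exp(-z)


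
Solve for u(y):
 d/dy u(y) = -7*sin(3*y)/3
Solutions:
 u(y) = C1 + 7*cos(3*y)/9


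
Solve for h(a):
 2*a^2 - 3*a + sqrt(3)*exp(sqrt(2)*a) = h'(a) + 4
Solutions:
 h(a) = C1 + 2*a^3/3 - 3*a^2/2 - 4*a + sqrt(6)*exp(sqrt(2)*a)/2


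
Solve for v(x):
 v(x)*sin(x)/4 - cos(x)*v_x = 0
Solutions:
 v(x) = C1/cos(x)^(1/4)


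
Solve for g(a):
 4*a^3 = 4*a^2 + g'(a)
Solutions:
 g(a) = C1 + a^4 - 4*a^3/3


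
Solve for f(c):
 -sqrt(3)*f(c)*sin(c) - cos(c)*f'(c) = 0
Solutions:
 f(c) = C1*cos(c)^(sqrt(3))


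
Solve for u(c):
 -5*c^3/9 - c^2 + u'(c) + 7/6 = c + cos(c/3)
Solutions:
 u(c) = C1 + 5*c^4/36 + c^3/3 + c^2/2 - 7*c/6 + 3*sin(c/3)


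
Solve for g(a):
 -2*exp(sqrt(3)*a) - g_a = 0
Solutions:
 g(a) = C1 - 2*sqrt(3)*exp(sqrt(3)*a)/3


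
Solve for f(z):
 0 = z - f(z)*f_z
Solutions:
 f(z) = -sqrt(C1 + z^2)
 f(z) = sqrt(C1 + z^2)


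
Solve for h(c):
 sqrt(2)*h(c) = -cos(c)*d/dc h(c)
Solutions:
 h(c) = C1*(sin(c) - 1)^(sqrt(2)/2)/(sin(c) + 1)^(sqrt(2)/2)


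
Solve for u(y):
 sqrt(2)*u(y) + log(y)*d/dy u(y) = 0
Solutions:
 u(y) = C1*exp(-sqrt(2)*li(y))


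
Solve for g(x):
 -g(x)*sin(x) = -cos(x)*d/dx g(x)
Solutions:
 g(x) = C1/cos(x)


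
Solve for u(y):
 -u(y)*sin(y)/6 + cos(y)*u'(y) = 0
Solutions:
 u(y) = C1/cos(y)^(1/6)


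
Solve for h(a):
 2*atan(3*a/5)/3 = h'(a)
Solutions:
 h(a) = C1 + 2*a*atan(3*a/5)/3 - 5*log(9*a^2 + 25)/9


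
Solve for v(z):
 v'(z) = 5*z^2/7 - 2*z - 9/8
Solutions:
 v(z) = C1 + 5*z^3/21 - z^2 - 9*z/8


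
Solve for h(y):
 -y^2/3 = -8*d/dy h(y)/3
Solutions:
 h(y) = C1 + y^3/24


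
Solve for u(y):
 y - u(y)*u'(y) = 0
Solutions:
 u(y) = -sqrt(C1 + y^2)
 u(y) = sqrt(C1 + y^2)


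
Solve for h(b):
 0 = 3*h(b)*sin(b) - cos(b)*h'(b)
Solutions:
 h(b) = C1/cos(b)^3


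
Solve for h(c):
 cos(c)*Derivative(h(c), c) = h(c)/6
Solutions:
 h(c) = C1*(sin(c) + 1)^(1/12)/(sin(c) - 1)^(1/12)


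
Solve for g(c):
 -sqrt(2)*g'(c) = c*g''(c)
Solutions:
 g(c) = C1 + C2*c^(1 - sqrt(2))


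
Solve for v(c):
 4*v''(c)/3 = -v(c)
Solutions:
 v(c) = C1*sin(sqrt(3)*c/2) + C2*cos(sqrt(3)*c/2)


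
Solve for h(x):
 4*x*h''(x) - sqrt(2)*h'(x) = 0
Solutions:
 h(x) = C1 + C2*x^(sqrt(2)/4 + 1)


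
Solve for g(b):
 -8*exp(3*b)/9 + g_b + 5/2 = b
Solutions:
 g(b) = C1 + b^2/2 - 5*b/2 + 8*exp(3*b)/27


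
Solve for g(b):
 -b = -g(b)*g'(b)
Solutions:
 g(b) = -sqrt(C1 + b^2)
 g(b) = sqrt(C1 + b^2)


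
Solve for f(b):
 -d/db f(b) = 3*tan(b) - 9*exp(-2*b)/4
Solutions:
 f(b) = C1 - 3*log(tan(b)^2 + 1)/2 - 9*exp(-2*b)/8


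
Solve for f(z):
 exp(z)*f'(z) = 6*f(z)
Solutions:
 f(z) = C1*exp(-6*exp(-z))


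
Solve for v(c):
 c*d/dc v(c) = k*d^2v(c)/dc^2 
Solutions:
 v(c) = C1 + C2*erf(sqrt(2)*c*sqrt(-1/k)/2)/sqrt(-1/k)


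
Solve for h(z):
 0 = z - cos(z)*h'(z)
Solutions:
 h(z) = C1 + Integral(z/cos(z), z)


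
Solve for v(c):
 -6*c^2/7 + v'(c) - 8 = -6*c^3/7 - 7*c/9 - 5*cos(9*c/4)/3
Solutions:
 v(c) = C1 - 3*c^4/14 + 2*c^3/7 - 7*c^2/18 + 8*c - 20*sin(9*c/4)/27


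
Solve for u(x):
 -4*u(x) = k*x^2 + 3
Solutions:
 u(x) = -k*x^2/4 - 3/4


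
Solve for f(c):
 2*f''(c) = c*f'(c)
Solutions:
 f(c) = C1 + C2*erfi(c/2)


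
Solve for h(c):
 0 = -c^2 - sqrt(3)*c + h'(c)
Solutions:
 h(c) = C1 + c^3/3 + sqrt(3)*c^2/2


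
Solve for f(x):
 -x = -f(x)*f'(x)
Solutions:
 f(x) = -sqrt(C1 + x^2)
 f(x) = sqrt(C1 + x^2)


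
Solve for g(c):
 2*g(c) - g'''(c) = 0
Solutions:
 g(c) = C3*exp(2^(1/3)*c) + (C1*sin(2^(1/3)*sqrt(3)*c/2) + C2*cos(2^(1/3)*sqrt(3)*c/2))*exp(-2^(1/3)*c/2)


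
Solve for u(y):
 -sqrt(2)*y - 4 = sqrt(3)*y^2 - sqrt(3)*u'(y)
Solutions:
 u(y) = C1 + y^3/3 + sqrt(6)*y^2/6 + 4*sqrt(3)*y/3


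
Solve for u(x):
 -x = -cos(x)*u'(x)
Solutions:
 u(x) = C1 + Integral(x/cos(x), x)


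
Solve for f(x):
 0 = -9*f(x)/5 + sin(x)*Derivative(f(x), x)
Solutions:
 f(x) = C1*(cos(x) - 1)^(9/10)/(cos(x) + 1)^(9/10)


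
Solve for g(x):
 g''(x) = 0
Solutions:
 g(x) = C1 + C2*x


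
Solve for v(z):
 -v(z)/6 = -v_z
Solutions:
 v(z) = C1*exp(z/6)


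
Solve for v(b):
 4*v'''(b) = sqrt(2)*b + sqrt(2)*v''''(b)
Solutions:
 v(b) = C1 + C2*b + C3*b^2 + C4*exp(2*sqrt(2)*b) + sqrt(2)*b^4/96 + b^3/48


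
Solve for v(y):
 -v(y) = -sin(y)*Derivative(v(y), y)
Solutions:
 v(y) = C1*sqrt(cos(y) - 1)/sqrt(cos(y) + 1)


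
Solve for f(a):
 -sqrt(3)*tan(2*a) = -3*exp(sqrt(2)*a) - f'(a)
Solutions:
 f(a) = C1 - 3*sqrt(2)*exp(sqrt(2)*a)/2 - sqrt(3)*log(cos(2*a))/2


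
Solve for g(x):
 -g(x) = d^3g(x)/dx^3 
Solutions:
 g(x) = C3*exp(-x) + (C1*sin(sqrt(3)*x/2) + C2*cos(sqrt(3)*x/2))*exp(x/2)


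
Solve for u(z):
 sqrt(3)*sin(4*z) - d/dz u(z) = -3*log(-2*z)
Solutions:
 u(z) = C1 + 3*z*log(-z) - 3*z + 3*z*log(2) - sqrt(3)*cos(4*z)/4


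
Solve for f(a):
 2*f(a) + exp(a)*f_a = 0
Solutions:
 f(a) = C1*exp(2*exp(-a))


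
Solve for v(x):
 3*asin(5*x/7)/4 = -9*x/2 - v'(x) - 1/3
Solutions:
 v(x) = C1 - 9*x^2/4 - 3*x*asin(5*x/7)/4 - x/3 - 3*sqrt(49 - 25*x^2)/20


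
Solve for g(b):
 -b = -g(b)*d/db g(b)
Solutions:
 g(b) = -sqrt(C1 + b^2)
 g(b) = sqrt(C1 + b^2)


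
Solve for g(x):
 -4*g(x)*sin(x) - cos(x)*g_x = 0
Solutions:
 g(x) = C1*cos(x)^4


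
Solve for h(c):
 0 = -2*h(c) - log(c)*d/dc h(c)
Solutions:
 h(c) = C1*exp(-2*li(c))


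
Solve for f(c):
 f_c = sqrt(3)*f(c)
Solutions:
 f(c) = C1*exp(sqrt(3)*c)


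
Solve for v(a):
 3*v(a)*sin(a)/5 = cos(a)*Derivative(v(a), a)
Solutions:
 v(a) = C1/cos(a)^(3/5)


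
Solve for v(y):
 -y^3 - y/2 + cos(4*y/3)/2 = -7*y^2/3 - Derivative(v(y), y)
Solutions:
 v(y) = C1 + y^4/4 - 7*y^3/9 + y^2/4 - 3*sin(4*y/3)/8


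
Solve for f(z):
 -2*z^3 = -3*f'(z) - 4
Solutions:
 f(z) = C1 + z^4/6 - 4*z/3


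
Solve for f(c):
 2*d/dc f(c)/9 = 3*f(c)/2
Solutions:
 f(c) = C1*exp(27*c/4)


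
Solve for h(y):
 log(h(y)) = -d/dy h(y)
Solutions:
 li(h(y)) = C1 - y


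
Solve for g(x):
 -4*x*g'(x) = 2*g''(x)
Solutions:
 g(x) = C1 + C2*erf(x)


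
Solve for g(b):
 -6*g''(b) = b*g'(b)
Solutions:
 g(b) = C1 + C2*erf(sqrt(3)*b/6)


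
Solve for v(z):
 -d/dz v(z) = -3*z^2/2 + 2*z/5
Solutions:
 v(z) = C1 + z^3/2 - z^2/5


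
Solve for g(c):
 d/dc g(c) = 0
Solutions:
 g(c) = C1


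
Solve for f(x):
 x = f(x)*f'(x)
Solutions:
 f(x) = -sqrt(C1 + x^2)
 f(x) = sqrt(C1 + x^2)


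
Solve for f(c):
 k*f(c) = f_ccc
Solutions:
 f(c) = C1*exp(c*k^(1/3)) + C2*exp(c*k^(1/3)*(-1 + sqrt(3)*I)/2) + C3*exp(-c*k^(1/3)*(1 + sqrt(3)*I)/2)


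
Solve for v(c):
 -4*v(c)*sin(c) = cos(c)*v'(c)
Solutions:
 v(c) = C1*cos(c)^4


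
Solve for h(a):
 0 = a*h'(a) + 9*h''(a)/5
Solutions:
 h(a) = C1 + C2*erf(sqrt(10)*a/6)


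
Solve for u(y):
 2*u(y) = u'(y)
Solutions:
 u(y) = C1*exp(2*y)


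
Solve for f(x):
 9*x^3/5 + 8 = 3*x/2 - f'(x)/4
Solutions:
 f(x) = C1 - 9*x^4/5 + 3*x^2 - 32*x


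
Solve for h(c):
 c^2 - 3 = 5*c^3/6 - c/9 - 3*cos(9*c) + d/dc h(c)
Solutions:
 h(c) = C1 - 5*c^4/24 + c^3/3 + c^2/18 - 3*c + sin(9*c)/3


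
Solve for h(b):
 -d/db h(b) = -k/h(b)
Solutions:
 h(b) = -sqrt(C1 + 2*b*k)
 h(b) = sqrt(C1 + 2*b*k)


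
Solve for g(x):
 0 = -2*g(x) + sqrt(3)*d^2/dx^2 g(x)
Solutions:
 g(x) = C1*exp(-sqrt(2)*3^(3/4)*x/3) + C2*exp(sqrt(2)*3^(3/4)*x/3)


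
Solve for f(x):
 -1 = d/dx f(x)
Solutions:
 f(x) = C1 - x


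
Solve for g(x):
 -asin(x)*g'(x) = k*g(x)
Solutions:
 g(x) = C1*exp(-k*Integral(1/asin(x), x))


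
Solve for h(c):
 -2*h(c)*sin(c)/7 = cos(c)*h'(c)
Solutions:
 h(c) = C1*cos(c)^(2/7)


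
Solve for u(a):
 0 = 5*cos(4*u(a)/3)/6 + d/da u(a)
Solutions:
 5*a/6 - 3*log(sin(4*u(a)/3) - 1)/8 + 3*log(sin(4*u(a)/3) + 1)/8 = C1


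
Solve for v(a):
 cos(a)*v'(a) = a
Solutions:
 v(a) = C1 + Integral(a/cos(a), a)


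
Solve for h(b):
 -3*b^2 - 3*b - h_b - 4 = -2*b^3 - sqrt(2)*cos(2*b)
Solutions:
 h(b) = C1 + b^4/2 - b^3 - 3*b^2/2 - 4*b + sqrt(2)*sin(2*b)/2


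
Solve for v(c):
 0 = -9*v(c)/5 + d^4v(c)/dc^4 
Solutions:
 v(c) = C1*exp(-sqrt(3)*5^(3/4)*c/5) + C2*exp(sqrt(3)*5^(3/4)*c/5) + C3*sin(sqrt(3)*5^(3/4)*c/5) + C4*cos(sqrt(3)*5^(3/4)*c/5)


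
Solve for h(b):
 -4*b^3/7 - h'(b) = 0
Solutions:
 h(b) = C1 - b^4/7


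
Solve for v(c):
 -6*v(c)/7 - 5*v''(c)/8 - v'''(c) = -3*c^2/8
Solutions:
 v(c) = C1*exp(c*(-70 + 175*7^(1/3)/(288*sqrt(21611) + 42347)^(1/3) + 7^(2/3)*(288*sqrt(21611) + 42347)^(1/3))/336)*sin(sqrt(3)*7^(1/3)*c*(-7^(1/3)*(288*sqrt(21611) + 42347)^(1/3) + 175/(288*sqrt(21611) + 42347)^(1/3))/336) + C2*exp(c*(-70 + 175*7^(1/3)/(288*sqrt(21611) + 42347)^(1/3) + 7^(2/3)*(288*sqrt(21611) + 42347)^(1/3))/336)*cos(sqrt(3)*7^(1/3)*c*(-7^(1/3)*(288*sqrt(21611) + 42347)^(1/3) + 175/(288*sqrt(21611) + 42347)^(1/3))/336) + C3*exp(-c*(175*7^(1/3)/(288*sqrt(21611) + 42347)^(1/3) + 35 + 7^(2/3)*(288*sqrt(21611) + 42347)^(1/3))/168) + 7*c^2/16 - 245/384


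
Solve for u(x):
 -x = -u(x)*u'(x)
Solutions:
 u(x) = -sqrt(C1 + x^2)
 u(x) = sqrt(C1 + x^2)


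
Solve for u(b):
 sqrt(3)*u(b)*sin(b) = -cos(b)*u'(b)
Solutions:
 u(b) = C1*cos(b)^(sqrt(3))


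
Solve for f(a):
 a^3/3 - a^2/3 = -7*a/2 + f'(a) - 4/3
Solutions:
 f(a) = C1 + a^4/12 - a^3/9 + 7*a^2/4 + 4*a/3


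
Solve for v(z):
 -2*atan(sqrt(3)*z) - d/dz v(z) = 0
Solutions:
 v(z) = C1 - 2*z*atan(sqrt(3)*z) + sqrt(3)*log(3*z^2 + 1)/3


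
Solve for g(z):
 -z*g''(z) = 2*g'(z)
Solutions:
 g(z) = C1 + C2/z


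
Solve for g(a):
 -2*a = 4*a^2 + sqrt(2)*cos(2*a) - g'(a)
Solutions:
 g(a) = C1 + 4*a^3/3 + a^2 + sqrt(2)*sin(2*a)/2


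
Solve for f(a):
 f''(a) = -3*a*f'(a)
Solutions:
 f(a) = C1 + C2*erf(sqrt(6)*a/2)


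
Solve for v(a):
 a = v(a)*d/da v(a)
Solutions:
 v(a) = -sqrt(C1 + a^2)
 v(a) = sqrt(C1 + a^2)


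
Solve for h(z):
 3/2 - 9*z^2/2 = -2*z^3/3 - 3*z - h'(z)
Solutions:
 h(z) = C1 - z^4/6 + 3*z^3/2 - 3*z^2/2 - 3*z/2


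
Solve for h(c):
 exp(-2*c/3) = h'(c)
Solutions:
 h(c) = C1 - 3*exp(-2*c/3)/2


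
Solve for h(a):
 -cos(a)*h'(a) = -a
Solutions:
 h(a) = C1 + Integral(a/cos(a), a)


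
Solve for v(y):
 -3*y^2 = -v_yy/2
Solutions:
 v(y) = C1 + C2*y + y^4/2


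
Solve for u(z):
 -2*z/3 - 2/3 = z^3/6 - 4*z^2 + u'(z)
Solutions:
 u(z) = C1 - z^4/24 + 4*z^3/3 - z^2/3 - 2*z/3


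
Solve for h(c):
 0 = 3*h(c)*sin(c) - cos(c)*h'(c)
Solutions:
 h(c) = C1/cos(c)^3


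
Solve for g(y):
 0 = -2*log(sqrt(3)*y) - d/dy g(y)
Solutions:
 g(y) = C1 - 2*y*log(y) - y*log(3) + 2*y


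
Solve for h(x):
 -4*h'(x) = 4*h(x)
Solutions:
 h(x) = C1*exp(-x)


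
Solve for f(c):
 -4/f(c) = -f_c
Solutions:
 f(c) = -sqrt(C1 + 8*c)
 f(c) = sqrt(C1 + 8*c)


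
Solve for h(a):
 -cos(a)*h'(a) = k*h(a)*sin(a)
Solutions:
 h(a) = C1*exp(k*log(cos(a)))


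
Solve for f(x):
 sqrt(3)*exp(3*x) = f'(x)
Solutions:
 f(x) = C1 + sqrt(3)*exp(3*x)/3


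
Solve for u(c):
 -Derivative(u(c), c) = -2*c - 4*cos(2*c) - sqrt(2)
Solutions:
 u(c) = C1 + c^2 + sqrt(2)*c + 2*sin(2*c)


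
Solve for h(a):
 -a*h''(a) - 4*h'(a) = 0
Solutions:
 h(a) = C1 + C2/a^3


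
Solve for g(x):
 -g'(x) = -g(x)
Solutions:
 g(x) = C1*exp(x)


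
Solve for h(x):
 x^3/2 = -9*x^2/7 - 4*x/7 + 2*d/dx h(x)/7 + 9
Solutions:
 h(x) = C1 + 7*x^4/16 + 3*x^3/2 + x^2 - 63*x/2


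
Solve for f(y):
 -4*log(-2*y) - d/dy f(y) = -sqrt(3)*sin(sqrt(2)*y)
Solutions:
 f(y) = C1 - 4*y*log(-y) - 4*y*log(2) + 4*y - sqrt(6)*cos(sqrt(2)*y)/2


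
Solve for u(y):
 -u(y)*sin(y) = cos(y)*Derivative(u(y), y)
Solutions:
 u(y) = C1*cos(y)


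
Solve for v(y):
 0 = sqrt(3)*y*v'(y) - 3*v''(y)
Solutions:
 v(y) = C1 + C2*erfi(sqrt(2)*3^(3/4)*y/6)


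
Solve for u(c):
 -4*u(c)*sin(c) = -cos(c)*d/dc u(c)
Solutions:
 u(c) = C1/cos(c)^4


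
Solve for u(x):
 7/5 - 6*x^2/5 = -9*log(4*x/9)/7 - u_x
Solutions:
 u(x) = C1 + 2*x^3/5 - 9*x*log(x)/7 - 18*x*log(2)/7 - 4*x/35 + 18*x*log(3)/7


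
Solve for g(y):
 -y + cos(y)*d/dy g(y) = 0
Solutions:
 g(y) = C1 + Integral(y/cos(y), y)


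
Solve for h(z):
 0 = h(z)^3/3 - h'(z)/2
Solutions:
 h(z) = -sqrt(6)*sqrt(-1/(C1 + 2*z))/2
 h(z) = sqrt(6)*sqrt(-1/(C1 + 2*z))/2


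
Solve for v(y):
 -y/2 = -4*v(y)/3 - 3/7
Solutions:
 v(y) = 3*y/8 - 9/28


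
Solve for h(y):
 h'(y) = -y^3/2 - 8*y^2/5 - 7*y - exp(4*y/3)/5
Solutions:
 h(y) = C1 - y^4/8 - 8*y^3/15 - 7*y^2/2 - 3*exp(4*y/3)/20


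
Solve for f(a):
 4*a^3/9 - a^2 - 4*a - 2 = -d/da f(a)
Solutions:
 f(a) = C1 - a^4/9 + a^3/3 + 2*a^2 + 2*a


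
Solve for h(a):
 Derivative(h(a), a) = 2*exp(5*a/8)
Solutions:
 h(a) = C1 + 16*exp(5*a/8)/5


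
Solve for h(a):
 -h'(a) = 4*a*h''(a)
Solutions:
 h(a) = C1 + C2*a^(3/4)


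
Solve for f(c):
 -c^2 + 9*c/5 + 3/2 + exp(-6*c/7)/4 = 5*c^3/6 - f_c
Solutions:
 f(c) = C1 + 5*c^4/24 + c^3/3 - 9*c^2/10 - 3*c/2 + 7*exp(-6*c/7)/24


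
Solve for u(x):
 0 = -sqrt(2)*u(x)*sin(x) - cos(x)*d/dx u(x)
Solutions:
 u(x) = C1*cos(x)^(sqrt(2))


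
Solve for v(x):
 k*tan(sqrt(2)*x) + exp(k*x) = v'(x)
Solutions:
 v(x) = C1 - sqrt(2)*k*log(cos(sqrt(2)*x))/2 + Piecewise((exp(k*x)/k, Ne(k, 0)), (x, True))


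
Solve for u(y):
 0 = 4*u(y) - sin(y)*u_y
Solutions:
 u(y) = C1*(cos(y)^2 - 2*cos(y) + 1)/(cos(y)^2 + 2*cos(y) + 1)


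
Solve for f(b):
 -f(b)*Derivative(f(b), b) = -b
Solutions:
 f(b) = -sqrt(C1 + b^2)
 f(b) = sqrt(C1 + b^2)


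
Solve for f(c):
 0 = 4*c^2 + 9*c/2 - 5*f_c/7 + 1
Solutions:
 f(c) = C1 + 28*c^3/15 + 63*c^2/20 + 7*c/5


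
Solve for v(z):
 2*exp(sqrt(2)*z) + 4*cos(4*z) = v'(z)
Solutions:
 v(z) = C1 + sqrt(2)*exp(sqrt(2)*z) + sin(4*z)


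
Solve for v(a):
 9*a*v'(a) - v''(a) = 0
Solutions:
 v(a) = C1 + C2*erfi(3*sqrt(2)*a/2)


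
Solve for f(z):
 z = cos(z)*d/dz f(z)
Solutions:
 f(z) = C1 + Integral(z/cos(z), z)


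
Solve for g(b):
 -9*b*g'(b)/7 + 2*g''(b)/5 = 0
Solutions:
 g(b) = C1 + C2*erfi(3*sqrt(35)*b/14)


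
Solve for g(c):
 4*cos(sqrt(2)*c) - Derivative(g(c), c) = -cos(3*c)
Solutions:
 g(c) = C1 + sin(3*c)/3 + 2*sqrt(2)*sin(sqrt(2)*c)


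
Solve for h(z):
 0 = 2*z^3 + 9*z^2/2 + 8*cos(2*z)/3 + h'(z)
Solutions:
 h(z) = C1 - z^4/2 - 3*z^3/2 - 4*sin(2*z)/3


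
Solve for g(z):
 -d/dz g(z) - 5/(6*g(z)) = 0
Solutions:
 g(z) = -sqrt(C1 - 15*z)/3
 g(z) = sqrt(C1 - 15*z)/3


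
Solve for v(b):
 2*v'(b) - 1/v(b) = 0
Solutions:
 v(b) = -sqrt(C1 + b)
 v(b) = sqrt(C1 + b)


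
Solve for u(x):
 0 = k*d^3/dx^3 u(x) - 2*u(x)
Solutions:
 u(x) = C1*exp(2^(1/3)*x*(1/k)^(1/3)) + C2*exp(2^(1/3)*x*(-1 + sqrt(3)*I)*(1/k)^(1/3)/2) + C3*exp(-2^(1/3)*x*(1 + sqrt(3)*I)*(1/k)^(1/3)/2)


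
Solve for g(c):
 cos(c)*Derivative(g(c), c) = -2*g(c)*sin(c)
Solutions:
 g(c) = C1*cos(c)^2


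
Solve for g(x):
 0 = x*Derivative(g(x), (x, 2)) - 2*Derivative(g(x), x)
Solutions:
 g(x) = C1 + C2*x^3


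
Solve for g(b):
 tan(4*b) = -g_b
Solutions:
 g(b) = C1 + log(cos(4*b))/4


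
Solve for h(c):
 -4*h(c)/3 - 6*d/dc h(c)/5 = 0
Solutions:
 h(c) = C1*exp(-10*c/9)


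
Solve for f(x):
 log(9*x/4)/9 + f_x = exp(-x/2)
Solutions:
 f(x) = C1 - x*log(x)/9 + x*(-2*log(3) + 1 + 2*log(2))/9 - 2*exp(-x/2)


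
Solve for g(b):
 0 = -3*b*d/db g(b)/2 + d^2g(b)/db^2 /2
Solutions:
 g(b) = C1 + C2*erfi(sqrt(6)*b/2)


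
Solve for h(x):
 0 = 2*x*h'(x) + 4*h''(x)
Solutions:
 h(x) = C1 + C2*erf(x/2)


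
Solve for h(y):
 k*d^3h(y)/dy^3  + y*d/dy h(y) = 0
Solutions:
 h(y) = C1 + Integral(C2*airyai(y*(-1/k)^(1/3)) + C3*airybi(y*(-1/k)^(1/3)), y)


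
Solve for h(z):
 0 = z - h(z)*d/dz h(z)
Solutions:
 h(z) = -sqrt(C1 + z^2)
 h(z) = sqrt(C1 + z^2)


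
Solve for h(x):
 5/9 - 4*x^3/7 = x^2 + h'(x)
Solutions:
 h(x) = C1 - x^4/7 - x^3/3 + 5*x/9


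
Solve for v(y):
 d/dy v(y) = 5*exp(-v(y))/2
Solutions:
 v(y) = log(C1 + 5*y/2)


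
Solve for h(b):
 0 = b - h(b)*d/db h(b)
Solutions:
 h(b) = -sqrt(C1 + b^2)
 h(b) = sqrt(C1 + b^2)


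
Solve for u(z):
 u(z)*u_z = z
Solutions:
 u(z) = -sqrt(C1 + z^2)
 u(z) = sqrt(C1 + z^2)


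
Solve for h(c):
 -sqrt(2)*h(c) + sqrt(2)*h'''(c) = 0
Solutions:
 h(c) = C3*exp(c) + (C1*sin(sqrt(3)*c/2) + C2*cos(sqrt(3)*c/2))*exp(-c/2)


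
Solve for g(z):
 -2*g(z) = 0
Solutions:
 g(z) = 0


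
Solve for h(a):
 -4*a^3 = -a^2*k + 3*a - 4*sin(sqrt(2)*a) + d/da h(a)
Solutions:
 h(a) = C1 - a^4 + a^3*k/3 - 3*a^2/2 - 2*sqrt(2)*cos(sqrt(2)*a)


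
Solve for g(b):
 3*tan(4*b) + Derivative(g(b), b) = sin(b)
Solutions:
 g(b) = C1 + 3*log(cos(4*b))/4 - cos(b)


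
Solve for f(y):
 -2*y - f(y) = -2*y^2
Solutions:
 f(y) = 2*y*(y - 1)


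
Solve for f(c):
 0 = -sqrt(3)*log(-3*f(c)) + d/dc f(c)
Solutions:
 -sqrt(3)*Integral(1/(log(-_y) + log(3)), (_y, f(c)))/3 = C1 - c


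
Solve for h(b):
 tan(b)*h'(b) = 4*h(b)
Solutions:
 h(b) = C1*sin(b)^4


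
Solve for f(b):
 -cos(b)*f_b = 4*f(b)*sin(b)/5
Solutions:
 f(b) = C1*cos(b)^(4/5)


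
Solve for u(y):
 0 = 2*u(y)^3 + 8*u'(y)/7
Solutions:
 u(y) = -sqrt(2)*sqrt(-1/(C1 - 7*y))
 u(y) = sqrt(2)*sqrt(-1/(C1 - 7*y))


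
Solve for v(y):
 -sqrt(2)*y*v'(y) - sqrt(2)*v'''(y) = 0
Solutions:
 v(y) = C1 + Integral(C2*airyai(-y) + C3*airybi(-y), y)


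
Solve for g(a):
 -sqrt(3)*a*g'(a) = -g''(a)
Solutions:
 g(a) = C1 + C2*erfi(sqrt(2)*3^(1/4)*a/2)


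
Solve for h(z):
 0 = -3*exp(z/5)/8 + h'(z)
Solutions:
 h(z) = C1 + 15*exp(z/5)/8


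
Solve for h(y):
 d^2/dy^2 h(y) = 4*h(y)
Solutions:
 h(y) = C1*exp(-2*y) + C2*exp(2*y)


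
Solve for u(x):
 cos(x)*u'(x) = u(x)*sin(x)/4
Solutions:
 u(x) = C1/cos(x)^(1/4)


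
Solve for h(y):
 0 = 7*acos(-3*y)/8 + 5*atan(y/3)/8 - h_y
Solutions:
 h(y) = C1 + 7*y*acos(-3*y)/8 + 5*y*atan(y/3)/8 + 7*sqrt(1 - 9*y^2)/24 - 15*log(y^2 + 9)/16


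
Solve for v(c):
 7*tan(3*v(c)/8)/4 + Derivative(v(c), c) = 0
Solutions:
 v(c) = -8*asin(C1*exp(-21*c/32))/3 + 8*pi/3
 v(c) = 8*asin(C1*exp(-21*c/32))/3


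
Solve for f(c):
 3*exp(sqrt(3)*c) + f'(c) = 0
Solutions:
 f(c) = C1 - sqrt(3)*exp(sqrt(3)*c)


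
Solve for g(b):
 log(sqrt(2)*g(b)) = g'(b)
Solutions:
 -2*Integral(1/(2*log(_y) + log(2)), (_y, g(b))) = C1 - b


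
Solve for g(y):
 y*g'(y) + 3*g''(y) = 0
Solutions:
 g(y) = C1 + C2*erf(sqrt(6)*y/6)


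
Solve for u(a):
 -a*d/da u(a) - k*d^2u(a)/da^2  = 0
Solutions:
 u(a) = C1 + C2*sqrt(k)*erf(sqrt(2)*a*sqrt(1/k)/2)


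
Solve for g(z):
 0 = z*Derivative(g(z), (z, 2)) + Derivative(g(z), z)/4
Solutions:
 g(z) = C1 + C2*z^(3/4)


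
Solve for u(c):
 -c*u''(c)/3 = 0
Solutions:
 u(c) = C1 + C2*c


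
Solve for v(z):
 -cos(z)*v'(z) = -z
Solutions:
 v(z) = C1 + Integral(z/cos(z), z)


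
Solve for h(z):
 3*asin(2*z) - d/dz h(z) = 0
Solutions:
 h(z) = C1 + 3*z*asin(2*z) + 3*sqrt(1 - 4*z^2)/2


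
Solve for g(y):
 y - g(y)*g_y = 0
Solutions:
 g(y) = -sqrt(C1 + y^2)
 g(y) = sqrt(C1 + y^2)


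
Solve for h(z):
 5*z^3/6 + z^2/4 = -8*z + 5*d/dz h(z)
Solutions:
 h(z) = C1 + z^4/24 + z^3/60 + 4*z^2/5


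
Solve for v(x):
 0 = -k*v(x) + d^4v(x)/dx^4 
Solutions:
 v(x) = C1*exp(-k^(1/4)*x) + C2*exp(k^(1/4)*x) + C3*exp(-I*k^(1/4)*x) + C4*exp(I*k^(1/4)*x)


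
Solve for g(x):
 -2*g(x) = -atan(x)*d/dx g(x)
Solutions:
 g(x) = C1*exp(2*Integral(1/atan(x), x))


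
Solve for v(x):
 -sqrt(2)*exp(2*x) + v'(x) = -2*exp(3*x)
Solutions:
 v(x) = C1 - 2*exp(3*x)/3 + sqrt(2)*exp(2*x)/2


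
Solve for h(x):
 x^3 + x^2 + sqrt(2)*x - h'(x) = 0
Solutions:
 h(x) = C1 + x^4/4 + x^3/3 + sqrt(2)*x^2/2


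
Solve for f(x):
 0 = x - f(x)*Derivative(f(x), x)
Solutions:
 f(x) = -sqrt(C1 + x^2)
 f(x) = sqrt(C1 + x^2)


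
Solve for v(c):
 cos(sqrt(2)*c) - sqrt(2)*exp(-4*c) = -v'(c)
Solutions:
 v(c) = C1 - sqrt(2)*sin(sqrt(2)*c)/2 - sqrt(2)*exp(-4*c)/4


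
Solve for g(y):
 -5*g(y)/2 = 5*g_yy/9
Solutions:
 g(y) = C1*sin(3*sqrt(2)*y/2) + C2*cos(3*sqrt(2)*y/2)


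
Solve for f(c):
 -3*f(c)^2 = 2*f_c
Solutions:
 f(c) = 2/(C1 + 3*c)


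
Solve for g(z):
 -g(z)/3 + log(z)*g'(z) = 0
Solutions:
 g(z) = C1*exp(li(z)/3)


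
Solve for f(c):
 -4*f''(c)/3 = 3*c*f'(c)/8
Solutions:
 f(c) = C1 + C2*erf(3*c/8)


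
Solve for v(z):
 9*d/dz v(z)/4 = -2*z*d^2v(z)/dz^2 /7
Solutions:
 v(z) = C1 + C2/z^(55/8)


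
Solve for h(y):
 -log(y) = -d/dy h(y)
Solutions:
 h(y) = C1 + y*log(y) - y


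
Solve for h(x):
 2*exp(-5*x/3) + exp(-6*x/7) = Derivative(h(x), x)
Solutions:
 h(x) = C1 - 6*exp(-5*x/3)/5 - 7*exp(-6*x/7)/6


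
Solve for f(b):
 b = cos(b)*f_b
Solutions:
 f(b) = C1 + Integral(b/cos(b), b)


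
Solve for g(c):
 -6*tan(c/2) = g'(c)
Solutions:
 g(c) = C1 + 12*log(cos(c/2))


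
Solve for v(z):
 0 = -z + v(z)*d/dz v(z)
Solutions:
 v(z) = -sqrt(C1 + z^2)
 v(z) = sqrt(C1 + z^2)


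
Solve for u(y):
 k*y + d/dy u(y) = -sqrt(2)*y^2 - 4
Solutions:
 u(y) = C1 - k*y^2/2 - sqrt(2)*y^3/3 - 4*y


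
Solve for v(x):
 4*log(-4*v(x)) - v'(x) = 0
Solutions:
 -Integral(1/(log(-_y) + 2*log(2)), (_y, v(x)))/4 = C1 - x


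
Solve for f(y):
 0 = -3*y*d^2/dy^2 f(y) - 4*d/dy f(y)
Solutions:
 f(y) = C1 + C2/y^(1/3)


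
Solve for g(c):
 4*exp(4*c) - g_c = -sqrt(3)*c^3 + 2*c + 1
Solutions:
 g(c) = C1 + sqrt(3)*c^4/4 - c^2 - c + exp(4*c)


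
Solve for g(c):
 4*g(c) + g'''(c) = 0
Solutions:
 g(c) = C3*exp(-2^(2/3)*c) + (C1*sin(2^(2/3)*sqrt(3)*c/2) + C2*cos(2^(2/3)*sqrt(3)*c/2))*exp(2^(2/3)*c/2)


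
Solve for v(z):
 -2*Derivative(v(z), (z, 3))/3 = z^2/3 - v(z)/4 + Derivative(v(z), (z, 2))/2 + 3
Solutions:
 v(z) = C1*exp(-z*((2*sqrt(30) + 11)^(-1/3) + 2 + (2*sqrt(30) + 11)^(1/3))/8)*sin(sqrt(3)*z*(-(2*sqrt(30) + 11)^(1/3) + (2*sqrt(30) + 11)^(-1/3))/8) + C2*exp(-z*((2*sqrt(30) + 11)^(-1/3) + 2 + (2*sqrt(30) + 11)^(1/3))/8)*cos(sqrt(3)*z*(-(2*sqrt(30) + 11)^(1/3) + (2*sqrt(30) + 11)^(-1/3))/8) + C3*exp(z*(-1 + (2*sqrt(30) + 11)^(-1/3) + (2*sqrt(30) + 11)^(1/3))/4) + 4*z^2/3 + 52/3


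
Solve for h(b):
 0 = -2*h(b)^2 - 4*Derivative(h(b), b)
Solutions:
 h(b) = 2/(C1 + b)


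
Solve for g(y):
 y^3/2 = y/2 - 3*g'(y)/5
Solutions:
 g(y) = C1 - 5*y^4/24 + 5*y^2/12


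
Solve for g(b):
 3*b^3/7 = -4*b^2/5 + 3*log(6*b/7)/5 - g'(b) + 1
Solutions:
 g(b) = C1 - 3*b^4/28 - 4*b^3/15 + 3*b*log(b)/5 - 3*b*log(7)/5 + 2*b/5 + 3*b*log(6)/5


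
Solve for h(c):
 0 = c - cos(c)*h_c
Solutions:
 h(c) = C1 + Integral(c/cos(c), c)


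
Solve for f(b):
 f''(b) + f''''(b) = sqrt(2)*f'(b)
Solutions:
 f(b) = C1 + C2*exp(-2^(1/6)*3^(1/3)*b*(-2*3^(1/3)/(9 + sqrt(87))^(1/3) + 2^(2/3)*(9 + sqrt(87))^(1/3))/12)*sin(6^(1/6)*b*(6/(9 + sqrt(87))^(1/3) + 6^(2/3)*(9 + sqrt(87))^(1/3))/12) + C3*exp(-2^(1/6)*3^(1/3)*b*(-2*3^(1/3)/(9 + sqrt(87))^(1/3) + 2^(2/3)*(9 + sqrt(87))^(1/3))/12)*cos(6^(1/6)*b*(6/(9 + sqrt(87))^(1/3) + 6^(2/3)*(9 + sqrt(87))^(1/3))/12) + C4*exp(2^(1/6)*3^(1/3)*b*(-2*3^(1/3)/(9 + sqrt(87))^(1/3) + 2^(2/3)*(9 + sqrt(87))^(1/3))/6)


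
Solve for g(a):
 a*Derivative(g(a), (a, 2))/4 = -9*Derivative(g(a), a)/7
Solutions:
 g(a) = C1 + C2/a^(29/7)


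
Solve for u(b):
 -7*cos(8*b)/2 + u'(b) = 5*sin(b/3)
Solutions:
 u(b) = C1 + 7*sin(8*b)/16 - 15*cos(b/3)


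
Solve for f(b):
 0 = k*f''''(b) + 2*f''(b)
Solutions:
 f(b) = C1 + C2*b + C3*exp(-sqrt(2)*b*sqrt(-1/k)) + C4*exp(sqrt(2)*b*sqrt(-1/k))


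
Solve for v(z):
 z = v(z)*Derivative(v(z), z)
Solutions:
 v(z) = -sqrt(C1 + z^2)
 v(z) = sqrt(C1 + z^2)


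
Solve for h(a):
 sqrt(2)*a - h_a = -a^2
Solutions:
 h(a) = C1 + a^3/3 + sqrt(2)*a^2/2


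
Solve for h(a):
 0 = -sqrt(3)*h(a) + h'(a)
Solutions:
 h(a) = C1*exp(sqrt(3)*a)


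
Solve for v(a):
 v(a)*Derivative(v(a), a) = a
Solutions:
 v(a) = -sqrt(C1 + a^2)
 v(a) = sqrt(C1 + a^2)


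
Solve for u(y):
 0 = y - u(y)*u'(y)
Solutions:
 u(y) = -sqrt(C1 + y^2)
 u(y) = sqrt(C1 + y^2)


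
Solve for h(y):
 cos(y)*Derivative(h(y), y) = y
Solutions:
 h(y) = C1 + Integral(y/cos(y), y)


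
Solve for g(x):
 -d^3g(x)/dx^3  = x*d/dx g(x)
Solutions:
 g(x) = C1 + Integral(C2*airyai(-x) + C3*airybi(-x), x)


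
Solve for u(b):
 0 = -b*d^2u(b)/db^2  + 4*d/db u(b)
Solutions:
 u(b) = C1 + C2*b^5


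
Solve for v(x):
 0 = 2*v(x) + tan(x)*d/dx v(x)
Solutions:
 v(x) = C1/sin(x)^2


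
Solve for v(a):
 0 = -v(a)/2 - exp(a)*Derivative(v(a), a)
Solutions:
 v(a) = C1*exp(exp(-a)/2)


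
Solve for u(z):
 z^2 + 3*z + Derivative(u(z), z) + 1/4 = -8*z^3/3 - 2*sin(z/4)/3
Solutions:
 u(z) = C1 - 2*z^4/3 - z^3/3 - 3*z^2/2 - z/4 + 8*cos(z/4)/3


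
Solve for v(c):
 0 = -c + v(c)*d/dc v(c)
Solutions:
 v(c) = -sqrt(C1 + c^2)
 v(c) = sqrt(C1 + c^2)


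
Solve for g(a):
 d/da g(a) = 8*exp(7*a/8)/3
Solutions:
 g(a) = C1 + 64*exp(7*a/8)/21


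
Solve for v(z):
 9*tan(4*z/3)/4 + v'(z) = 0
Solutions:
 v(z) = C1 + 27*log(cos(4*z/3))/16


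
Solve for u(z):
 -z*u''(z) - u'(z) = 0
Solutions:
 u(z) = C1 + C2*log(z)


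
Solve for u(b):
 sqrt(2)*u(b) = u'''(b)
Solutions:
 u(b) = C3*exp(2^(1/6)*b) + (C1*sin(2^(1/6)*sqrt(3)*b/2) + C2*cos(2^(1/6)*sqrt(3)*b/2))*exp(-2^(1/6)*b/2)


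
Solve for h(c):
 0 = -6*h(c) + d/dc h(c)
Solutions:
 h(c) = C1*exp(6*c)


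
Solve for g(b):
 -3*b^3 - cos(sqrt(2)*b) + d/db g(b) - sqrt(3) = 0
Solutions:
 g(b) = C1 + 3*b^4/4 + sqrt(3)*b + sqrt(2)*sin(sqrt(2)*b)/2


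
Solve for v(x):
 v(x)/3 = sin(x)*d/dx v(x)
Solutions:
 v(x) = C1*(cos(x) - 1)^(1/6)/(cos(x) + 1)^(1/6)


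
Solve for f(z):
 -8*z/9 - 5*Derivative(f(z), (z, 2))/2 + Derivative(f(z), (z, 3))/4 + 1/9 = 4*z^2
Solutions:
 f(z) = C1 + C2*z + C3*exp(10*z) - 2*z^4/15 - 76*z^3/675 - 13*z^2/1125


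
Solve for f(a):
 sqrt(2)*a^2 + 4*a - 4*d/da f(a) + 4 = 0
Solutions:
 f(a) = C1 + sqrt(2)*a^3/12 + a^2/2 + a


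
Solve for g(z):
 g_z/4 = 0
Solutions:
 g(z) = C1


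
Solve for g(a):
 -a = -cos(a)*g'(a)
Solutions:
 g(a) = C1 + Integral(a/cos(a), a)


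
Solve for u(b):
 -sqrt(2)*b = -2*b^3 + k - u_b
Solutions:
 u(b) = C1 - b^4/2 + sqrt(2)*b^2/2 + b*k


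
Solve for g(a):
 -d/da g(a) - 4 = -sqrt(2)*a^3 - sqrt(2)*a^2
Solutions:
 g(a) = C1 + sqrt(2)*a^4/4 + sqrt(2)*a^3/3 - 4*a


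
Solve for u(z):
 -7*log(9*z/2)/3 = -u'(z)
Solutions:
 u(z) = C1 + 7*z*log(z)/3 - 7*z/3 - 7*z*log(2)/3 + 14*z*log(3)/3


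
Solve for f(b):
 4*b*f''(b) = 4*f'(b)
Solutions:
 f(b) = C1 + C2*b^2


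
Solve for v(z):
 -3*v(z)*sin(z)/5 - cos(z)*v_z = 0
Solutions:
 v(z) = C1*cos(z)^(3/5)


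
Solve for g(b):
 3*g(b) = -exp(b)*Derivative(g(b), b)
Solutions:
 g(b) = C1*exp(3*exp(-b))


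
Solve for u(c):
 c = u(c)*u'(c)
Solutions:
 u(c) = -sqrt(C1 + c^2)
 u(c) = sqrt(C1 + c^2)


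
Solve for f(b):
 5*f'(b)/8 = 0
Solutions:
 f(b) = C1


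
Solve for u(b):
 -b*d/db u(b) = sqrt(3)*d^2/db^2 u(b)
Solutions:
 u(b) = C1 + C2*erf(sqrt(2)*3^(3/4)*b/6)


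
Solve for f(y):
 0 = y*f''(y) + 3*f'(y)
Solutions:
 f(y) = C1 + C2/y^2


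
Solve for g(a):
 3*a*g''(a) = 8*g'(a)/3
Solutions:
 g(a) = C1 + C2*a^(17/9)


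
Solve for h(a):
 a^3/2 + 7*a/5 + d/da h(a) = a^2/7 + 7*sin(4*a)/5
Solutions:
 h(a) = C1 - a^4/8 + a^3/21 - 7*a^2/10 - 7*cos(4*a)/20


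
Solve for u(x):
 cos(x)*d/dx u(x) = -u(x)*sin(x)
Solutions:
 u(x) = C1*cos(x)


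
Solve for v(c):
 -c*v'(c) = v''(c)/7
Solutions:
 v(c) = C1 + C2*erf(sqrt(14)*c/2)


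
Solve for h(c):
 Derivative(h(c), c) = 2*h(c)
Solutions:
 h(c) = C1*exp(2*c)


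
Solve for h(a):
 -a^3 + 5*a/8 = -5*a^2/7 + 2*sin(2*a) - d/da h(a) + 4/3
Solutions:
 h(a) = C1 + a^4/4 - 5*a^3/21 - 5*a^2/16 + 4*a/3 - cos(2*a)


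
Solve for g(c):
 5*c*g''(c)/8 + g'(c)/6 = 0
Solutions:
 g(c) = C1 + C2*c^(11/15)


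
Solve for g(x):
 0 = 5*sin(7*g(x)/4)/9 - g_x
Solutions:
 -5*x/9 + 2*log(cos(7*g(x)/4) - 1)/7 - 2*log(cos(7*g(x)/4) + 1)/7 = C1


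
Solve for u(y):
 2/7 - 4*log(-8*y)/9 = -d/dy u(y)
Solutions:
 u(y) = C1 + 4*y*log(-y)/9 + 2*y*(-23 + 42*log(2))/63


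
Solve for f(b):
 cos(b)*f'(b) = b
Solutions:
 f(b) = C1 + Integral(b/cos(b), b)


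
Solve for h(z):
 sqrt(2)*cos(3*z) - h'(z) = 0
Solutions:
 h(z) = C1 + sqrt(2)*sin(3*z)/3


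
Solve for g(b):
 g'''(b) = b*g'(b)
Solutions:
 g(b) = C1 + Integral(C2*airyai(b) + C3*airybi(b), b)


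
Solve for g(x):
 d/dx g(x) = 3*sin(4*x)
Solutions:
 g(x) = C1 - 3*cos(4*x)/4


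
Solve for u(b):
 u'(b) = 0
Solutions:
 u(b) = C1


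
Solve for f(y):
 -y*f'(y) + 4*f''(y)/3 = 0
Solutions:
 f(y) = C1 + C2*erfi(sqrt(6)*y/4)


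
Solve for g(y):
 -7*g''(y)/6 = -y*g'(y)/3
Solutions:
 g(y) = C1 + C2*erfi(sqrt(7)*y/7)


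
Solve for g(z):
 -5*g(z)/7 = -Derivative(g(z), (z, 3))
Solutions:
 g(z) = C3*exp(5^(1/3)*7^(2/3)*z/7) + (C1*sin(sqrt(3)*5^(1/3)*7^(2/3)*z/14) + C2*cos(sqrt(3)*5^(1/3)*7^(2/3)*z/14))*exp(-5^(1/3)*7^(2/3)*z/14)


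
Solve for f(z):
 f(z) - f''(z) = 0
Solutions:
 f(z) = C1*exp(-z) + C2*exp(z)


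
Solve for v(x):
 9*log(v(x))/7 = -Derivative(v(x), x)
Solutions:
 li(v(x)) = C1 - 9*x/7


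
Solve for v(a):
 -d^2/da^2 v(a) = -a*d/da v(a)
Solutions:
 v(a) = C1 + C2*erfi(sqrt(2)*a/2)


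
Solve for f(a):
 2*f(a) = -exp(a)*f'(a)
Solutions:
 f(a) = C1*exp(2*exp(-a))


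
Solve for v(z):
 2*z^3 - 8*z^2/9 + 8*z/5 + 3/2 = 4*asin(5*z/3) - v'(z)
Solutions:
 v(z) = C1 - z^4/2 + 8*z^3/27 - 4*z^2/5 + 4*z*asin(5*z/3) - 3*z/2 + 4*sqrt(9 - 25*z^2)/5


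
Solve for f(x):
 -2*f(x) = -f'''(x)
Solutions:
 f(x) = C3*exp(2^(1/3)*x) + (C1*sin(2^(1/3)*sqrt(3)*x/2) + C2*cos(2^(1/3)*sqrt(3)*x/2))*exp(-2^(1/3)*x/2)


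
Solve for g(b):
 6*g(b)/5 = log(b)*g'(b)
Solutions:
 g(b) = C1*exp(6*li(b)/5)


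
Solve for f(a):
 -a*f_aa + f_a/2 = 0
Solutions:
 f(a) = C1 + C2*a^(3/2)


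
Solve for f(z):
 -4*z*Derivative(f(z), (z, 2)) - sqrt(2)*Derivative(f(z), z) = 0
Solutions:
 f(z) = C1 + C2*z^(1 - sqrt(2)/4)


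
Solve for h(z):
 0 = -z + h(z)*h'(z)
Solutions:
 h(z) = -sqrt(C1 + z^2)
 h(z) = sqrt(C1 + z^2)


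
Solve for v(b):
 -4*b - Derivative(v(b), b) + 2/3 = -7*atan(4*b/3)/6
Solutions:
 v(b) = C1 - 2*b^2 + 7*b*atan(4*b/3)/6 + 2*b/3 - 7*log(16*b^2 + 9)/16


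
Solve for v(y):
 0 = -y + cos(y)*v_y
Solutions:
 v(y) = C1 + Integral(y/cos(y), y)


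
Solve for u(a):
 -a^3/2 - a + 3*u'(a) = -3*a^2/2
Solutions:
 u(a) = C1 + a^4/24 - a^3/6 + a^2/6


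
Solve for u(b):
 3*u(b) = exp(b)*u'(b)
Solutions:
 u(b) = C1*exp(-3*exp(-b))


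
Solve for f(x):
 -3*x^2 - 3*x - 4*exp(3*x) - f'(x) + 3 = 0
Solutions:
 f(x) = C1 - x^3 - 3*x^2/2 + 3*x - 4*exp(3*x)/3


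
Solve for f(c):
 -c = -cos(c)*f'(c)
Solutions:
 f(c) = C1 + Integral(c/cos(c), c)


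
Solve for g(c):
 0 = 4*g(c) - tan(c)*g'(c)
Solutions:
 g(c) = C1*sin(c)^4


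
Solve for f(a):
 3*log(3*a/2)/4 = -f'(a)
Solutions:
 f(a) = C1 - 3*a*log(a)/4 - 3*a*log(3)/4 + 3*a*log(2)/4 + 3*a/4


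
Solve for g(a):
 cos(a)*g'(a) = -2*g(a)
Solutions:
 g(a) = C1*(sin(a) - 1)/(sin(a) + 1)


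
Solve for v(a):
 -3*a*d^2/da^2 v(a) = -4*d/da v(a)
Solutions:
 v(a) = C1 + C2*a^(7/3)


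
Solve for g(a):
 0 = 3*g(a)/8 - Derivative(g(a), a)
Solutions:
 g(a) = C1*exp(3*a/8)


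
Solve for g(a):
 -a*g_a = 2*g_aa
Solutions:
 g(a) = C1 + C2*erf(a/2)


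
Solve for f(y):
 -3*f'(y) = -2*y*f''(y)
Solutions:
 f(y) = C1 + C2*y^(5/2)


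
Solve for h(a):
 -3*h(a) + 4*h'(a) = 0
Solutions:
 h(a) = C1*exp(3*a/4)


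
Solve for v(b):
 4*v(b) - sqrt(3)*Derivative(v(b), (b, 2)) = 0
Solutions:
 v(b) = C1*exp(-2*3^(3/4)*b/3) + C2*exp(2*3^(3/4)*b/3)


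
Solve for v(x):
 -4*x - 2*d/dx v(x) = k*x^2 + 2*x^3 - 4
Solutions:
 v(x) = C1 - k*x^3/6 - x^4/4 - x^2 + 2*x


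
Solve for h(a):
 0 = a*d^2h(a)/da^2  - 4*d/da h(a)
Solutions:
 h(a) = C1 + C2*a^5


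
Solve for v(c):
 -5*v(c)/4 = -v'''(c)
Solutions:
 v(c) = C3*exp(10^(1/3)*c/2) + (C1*sin(10^(1/3)*sqrt(3)*c/4) + C2*cos(10^(1/3)*sqrt(3)*c/4))*exp(-10^(1/3)*c/4)


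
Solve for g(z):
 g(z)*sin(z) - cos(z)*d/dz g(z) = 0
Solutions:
 g(z) = C1/cos(z)


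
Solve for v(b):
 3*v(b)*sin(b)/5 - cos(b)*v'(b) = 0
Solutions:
 v(b) = C1/cos(b)^(3/5)


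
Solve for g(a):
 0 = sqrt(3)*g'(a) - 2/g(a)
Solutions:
 g(a) = -sqrt(C1 + 12*sqrt(3)*a)/3
 g(a) = sqrt(C1 + 12*sqrt(3)*a)/3


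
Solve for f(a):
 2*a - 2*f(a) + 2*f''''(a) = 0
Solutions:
 f(a) = C1*exp(-a) + C2*exp(a) + C3*sin(a) + C4*cos(a) + a


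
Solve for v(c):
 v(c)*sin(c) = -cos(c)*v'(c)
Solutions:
 v(c) = C1*cos(c)


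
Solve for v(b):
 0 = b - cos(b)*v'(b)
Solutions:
 v(b) = C1 + Integral(b/cos(b), b)


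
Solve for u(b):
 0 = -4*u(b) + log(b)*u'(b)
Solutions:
 u(b) = C1*exp(4*li(b))


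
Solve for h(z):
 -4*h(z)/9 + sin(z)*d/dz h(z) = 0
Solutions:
 h(z) = C1*(cos(z) - 1)^(2/9)/(cos(z) + 1)^(2/9)


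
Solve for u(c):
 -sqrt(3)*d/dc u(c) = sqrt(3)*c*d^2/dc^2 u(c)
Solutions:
 u(c) = C1 + C2*log(c)


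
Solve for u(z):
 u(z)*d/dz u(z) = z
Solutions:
 u(z) = -sqrt(C1 + z^2)
 u(z) = sqrt(C1 + z^2)


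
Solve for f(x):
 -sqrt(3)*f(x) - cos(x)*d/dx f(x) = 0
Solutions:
 f(x) = C1*(sin(x) - 1)^(sqrt(3)/2)/(sin(x) + 1)^(sqrt(3)/2)


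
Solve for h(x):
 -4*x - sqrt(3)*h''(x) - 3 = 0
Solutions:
 h(x) = C1 + C2*x - 2*sqrt(3)*x^3/9 - sqrt(3)*x^2/2


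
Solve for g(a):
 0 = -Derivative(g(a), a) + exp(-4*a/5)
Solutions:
 g(a) = C1 - 5*exp(-4*a/5)/4


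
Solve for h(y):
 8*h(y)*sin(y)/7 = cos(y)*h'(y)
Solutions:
 h(y) = C1/cos(y)^(8/7)


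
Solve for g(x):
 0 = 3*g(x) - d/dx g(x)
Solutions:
 g(x) = C1*exp(3*x)


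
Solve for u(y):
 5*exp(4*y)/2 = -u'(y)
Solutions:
 u(y) = C1 - 5*exp(4*y)/8


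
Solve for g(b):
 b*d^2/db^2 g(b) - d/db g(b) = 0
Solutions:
 g(b) = C1 + C2*b^2


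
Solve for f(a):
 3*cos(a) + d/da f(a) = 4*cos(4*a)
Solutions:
 f(a) = C1 - 3*sin(a) + sin(4*a)


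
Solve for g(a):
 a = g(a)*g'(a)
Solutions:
 g(a) = -sqrt(C1 + a^2)
 g(a) = sqrt(C1 + a^2)


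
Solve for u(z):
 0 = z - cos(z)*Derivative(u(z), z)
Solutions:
 u(z) = C1 + Integral(z/cos(z), z)


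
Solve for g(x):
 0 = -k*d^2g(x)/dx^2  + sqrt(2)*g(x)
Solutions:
 g(x) = C1*exp(-2^(1/4)*x*sqrt(1/k)) + C2*exp(2^(1/4)*x*sqrt(1/k))


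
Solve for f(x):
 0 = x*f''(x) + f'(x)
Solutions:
 f(x) = C1 + C2*log(x)


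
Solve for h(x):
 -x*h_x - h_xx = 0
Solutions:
 h(x) = C1 + C2*erf(sqrt(2)*x/2)


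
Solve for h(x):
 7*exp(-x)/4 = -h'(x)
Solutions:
 h(x) = C1 + 7*exp(-x)/4


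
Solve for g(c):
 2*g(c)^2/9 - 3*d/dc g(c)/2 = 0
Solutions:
 g(c) = -27/(C1 + 4*c)
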